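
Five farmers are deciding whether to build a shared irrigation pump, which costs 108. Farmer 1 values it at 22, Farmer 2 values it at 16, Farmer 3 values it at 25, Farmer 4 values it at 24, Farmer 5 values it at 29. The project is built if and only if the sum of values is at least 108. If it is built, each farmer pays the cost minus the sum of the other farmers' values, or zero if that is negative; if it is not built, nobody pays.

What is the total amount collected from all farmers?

76

Total value 116 ≥ cost 108, so it is built.
Farmer 1: others sum to 94; max(0, 108 - 94) = 14.
Farmer 2: others sum to 100; max(0, 108 - 100) = 8.
Farmer 3: others sum to 91; max(0, 108 - 91) = 17.
Farmer 4: others sum to 92; max(0, 108 - 92) = 16.
Farmer 5: others sum to 87; max(0, 108 - 87) = 21.
Total collected = 14 + 8 + 17 + 16 + 21 = 76.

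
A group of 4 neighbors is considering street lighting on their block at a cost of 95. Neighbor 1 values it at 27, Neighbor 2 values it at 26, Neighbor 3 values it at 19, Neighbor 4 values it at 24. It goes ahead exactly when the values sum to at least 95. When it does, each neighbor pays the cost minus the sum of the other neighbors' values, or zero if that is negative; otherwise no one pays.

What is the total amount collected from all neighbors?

Total value 96 ≥ cost 95, so it is built.
Neighbor 1: others sum to 69; max(0, 95 - 69) = 26.
Neighbor 2: others sum to 70; max(0, 95 - 70) = 25.
Neighbor 3: others sum to 77; max(0, 95 - 77) = 18.
Neighbor 4: others sum to 72; max(0, 95 - 72) = 23.
Total collected = 26 + 25 + 18 + 23 = 92.

92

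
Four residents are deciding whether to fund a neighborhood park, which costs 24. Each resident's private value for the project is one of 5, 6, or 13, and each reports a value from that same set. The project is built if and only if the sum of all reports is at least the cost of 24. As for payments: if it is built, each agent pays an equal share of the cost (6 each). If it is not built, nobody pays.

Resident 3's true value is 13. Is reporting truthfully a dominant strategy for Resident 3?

Yes

Check each profile of the others' reports and compare truth against every alternative report.
Others report (5, 5, 5): truth gives 7, best alternative gives 0.
Others report (5, 5, 6): truth gives 7, best alternative gives 0.
Others report (5, 6, 5): truth gives 7, best alternative gives 0.
Others report (5, 6, 6): truth gives 7, best alternative gives 0.
Others report (6, 5, 5): truth gives 7, best alternative gives 0.
Others report (6, 5, 6): truth gives 7, best alternative gives 0.
(Remaining 21 profiles checked similarly; truth is weakly best in each.)
In every case the truthful report is at least as good as any alternative, so it is a dominant strategy.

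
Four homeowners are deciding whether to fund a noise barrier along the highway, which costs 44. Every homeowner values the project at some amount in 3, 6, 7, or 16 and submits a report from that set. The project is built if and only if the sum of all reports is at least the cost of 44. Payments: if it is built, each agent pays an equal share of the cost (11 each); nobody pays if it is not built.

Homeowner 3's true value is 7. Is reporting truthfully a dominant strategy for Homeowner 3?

No

Consider the case where Homeowner 1 reports 6, Homeowner 2 reports 16 and Homeowner 4 reports 16.
Truthful report 7: project built, pays 11, utility 7 - 11 = -4.
Report 3 instead: project not built, utility 0.
Since 0 > -4, reporting 3 is strictly better here, so truthful reporting is not dominant.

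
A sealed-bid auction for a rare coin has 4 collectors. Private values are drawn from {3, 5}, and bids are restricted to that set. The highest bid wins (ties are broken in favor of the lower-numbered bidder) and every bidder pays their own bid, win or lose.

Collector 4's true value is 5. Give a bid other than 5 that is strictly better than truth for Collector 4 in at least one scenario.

Suppose Collector 1 bids 3, Collector 2 bids 3 and Collector 3 bids 5.
Bid 5: loses but pays 5, utility -5.
Bid 3: loses but pays 3, utility -3.
So bidding 3 beats truth here (-3 > -5).

3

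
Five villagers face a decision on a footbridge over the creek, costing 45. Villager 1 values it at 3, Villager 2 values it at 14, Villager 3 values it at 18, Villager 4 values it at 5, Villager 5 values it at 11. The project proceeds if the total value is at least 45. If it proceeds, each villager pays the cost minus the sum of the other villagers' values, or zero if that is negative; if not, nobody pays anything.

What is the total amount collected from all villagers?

25

Total value 51 ≥ cost 45, so it is built.
Villager 1: others sum to 48; max(0, 45 - 48) = 0.
Villager 2: others sum to 37; max(0, 45 - 37) = 8.
Villager 3: others sum to 33; max(0, 45 - 33) = 12.
Villager 4: others sum to 46; max(0, 45 - 46) = 0.
Villager 5: others sum to 40; max(0, 45 - 40) = 5.
Total collected = 0 + 8 + 12 + 0 + 5 = 25.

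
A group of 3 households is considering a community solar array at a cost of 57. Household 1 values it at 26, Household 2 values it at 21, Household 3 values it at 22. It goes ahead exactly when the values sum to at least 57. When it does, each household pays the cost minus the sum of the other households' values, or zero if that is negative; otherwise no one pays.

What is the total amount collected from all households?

Total value 69 ≥ cost 57, so it is built.
Household 1: others sum to 43; max(0, 57 - 43) = 14.
Household 2: others sum to 48; max(0, 57 - 48) = 9.
Household 3: others sum to 47; max(0, 57 - 47) = 10.
Total collected = 14 + 9 + 10 = 33.

33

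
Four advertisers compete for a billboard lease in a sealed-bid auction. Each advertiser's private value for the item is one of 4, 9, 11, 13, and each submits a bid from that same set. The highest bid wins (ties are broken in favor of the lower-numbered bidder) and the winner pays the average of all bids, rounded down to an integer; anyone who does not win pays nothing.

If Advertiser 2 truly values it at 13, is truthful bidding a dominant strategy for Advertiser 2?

No

Consider the case where Advertiser 1 bids 4, Advertiser 3 bids 4 and Advertiser 4 bids 4.
Truthful bid 13: wins, pays 6, utility 13 - 6 = 7.
Bid 9 instead: wins, pays 5, utility 13 - 5 = 8.
Since 8 > 7, bidding 9 is strictly better here, so truthful bidding is not dominant.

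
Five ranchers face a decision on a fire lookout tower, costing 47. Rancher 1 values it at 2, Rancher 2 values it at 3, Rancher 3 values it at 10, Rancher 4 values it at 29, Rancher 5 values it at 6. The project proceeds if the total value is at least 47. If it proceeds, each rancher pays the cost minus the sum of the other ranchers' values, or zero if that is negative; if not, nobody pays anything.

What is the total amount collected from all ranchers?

36

Total value 50 ≥ cost 47, so it is built.
Rancher 1: others sum to 48; max(0, 47 - 48) = 0.
Rancher 2: others sum to 47; max(0, 47 - 47) = 0.
Rancher 3: others sum to 40; max(0, 47 - 40) = 7.
Rancher 4: others sum to 21; max(0, 47 - 21) = 26.
Rancher 5: others sum to 44; max(0, 47 - 44) = 3.
Total collected = 0 + 0 + 7 + 26 + 3 = 36.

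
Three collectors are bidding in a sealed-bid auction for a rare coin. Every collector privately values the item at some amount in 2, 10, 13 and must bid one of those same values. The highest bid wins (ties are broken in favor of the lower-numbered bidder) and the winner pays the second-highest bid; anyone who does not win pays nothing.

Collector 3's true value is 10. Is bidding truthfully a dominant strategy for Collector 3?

Yes

Check each profile of the others' bids and compare truth against every alternative bid.
Others bid (2, 2): truth gives 8, best alternative gives 8.
Others bid (2, 10): truth gives 0, best alternative gives 0.
Others bid (2, 13): truth gives 0, best alternative gives 0.
Others bid (10, 2): truth gives 0, best alternative gives 0.
Others bid (10, 10): truth gives 0, best alternative gives 0.
Others bid (10, 13): truth gives 0, best alternative gives 0.
(Remaining 3 profiles checked similarly; truth is weakly best in each.)
In every case the truthful bid is at least as good as any alternative, so it is a dominant strategy.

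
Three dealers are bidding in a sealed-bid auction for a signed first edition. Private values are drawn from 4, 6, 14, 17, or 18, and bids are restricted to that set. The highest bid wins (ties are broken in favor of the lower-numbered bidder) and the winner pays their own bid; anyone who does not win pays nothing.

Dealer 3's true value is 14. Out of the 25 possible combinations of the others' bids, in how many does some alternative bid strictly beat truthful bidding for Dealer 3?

Others bid (4, 4): truth gives 0; bid 6 gives 8 > 0. Violating.
Others bid (4, 6): truth gives 0; no alternative beats it.
Others bid (4, 14): truth gives 0; no alternative beats it.
(Checking all 25 profiles: 1 has a profitable deviation, 24 do not.)

1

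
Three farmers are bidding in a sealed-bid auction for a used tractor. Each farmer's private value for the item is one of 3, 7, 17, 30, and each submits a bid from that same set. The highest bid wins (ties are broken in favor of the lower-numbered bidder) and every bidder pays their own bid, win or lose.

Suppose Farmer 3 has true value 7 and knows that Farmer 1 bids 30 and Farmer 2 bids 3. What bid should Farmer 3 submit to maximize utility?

Bid 3: loses but pays 3, utility -3.
Bid 7: loses but pays 7, utility -7.
Bid 17: loses but pays 17, utility -17.
Bid 30: loses but pays 30, utility -30.
The best choice is 3 with utility -3.

3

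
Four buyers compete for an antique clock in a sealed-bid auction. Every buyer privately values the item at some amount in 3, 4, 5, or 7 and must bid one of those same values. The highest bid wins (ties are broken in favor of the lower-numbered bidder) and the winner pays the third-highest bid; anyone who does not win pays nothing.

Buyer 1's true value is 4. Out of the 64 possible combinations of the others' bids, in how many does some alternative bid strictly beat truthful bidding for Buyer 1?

Others bid (3, 3, 5): truth gives 0; bid 5 gives 1 > 0. Violating.
Others bid (3, 3, 7): truth gives 0; bid 7 gives 1 > 0. Violating.
Others bid (3, 5, 3): truth gives 0; bid 5 gives 1 > 0. Violating.
Others bid (3, 7, 3): truth gives 0; bid 7 gives 1 > 0. Violating.
Others bid (3, 3, 3): truth gives 1; no alternative beats it.
Others bid (3, 3, 4): truth gives 1; no alternative beats it.
(Checking all 64 profiles: 6 have a profitable deviation, 58 do not.)

6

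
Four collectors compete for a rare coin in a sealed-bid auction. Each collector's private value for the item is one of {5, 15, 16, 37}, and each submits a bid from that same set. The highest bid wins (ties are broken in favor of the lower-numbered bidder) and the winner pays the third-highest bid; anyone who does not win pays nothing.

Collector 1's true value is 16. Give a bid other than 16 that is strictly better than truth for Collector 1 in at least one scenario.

Suppose Collector 2 bids 5, Collector 3 bids 5 and Collector 4 bids 37.
Bid 16: loses, pays 0, utility 0.
Bid 37: wins, pays 5, utility 16 - 5 = 11.
So bidding 37 beats truth here (11 > 0).

37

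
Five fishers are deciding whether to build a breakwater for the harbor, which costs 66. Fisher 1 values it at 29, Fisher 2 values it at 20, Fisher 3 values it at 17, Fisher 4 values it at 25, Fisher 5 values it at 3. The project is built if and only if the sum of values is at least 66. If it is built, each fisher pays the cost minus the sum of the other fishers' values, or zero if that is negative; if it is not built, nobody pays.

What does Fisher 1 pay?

1

Total value 94 ≥ cost 66, so the project is built.
The other fishers' values sum to 65.
Cost minus that sum is 66 - 65 = 1.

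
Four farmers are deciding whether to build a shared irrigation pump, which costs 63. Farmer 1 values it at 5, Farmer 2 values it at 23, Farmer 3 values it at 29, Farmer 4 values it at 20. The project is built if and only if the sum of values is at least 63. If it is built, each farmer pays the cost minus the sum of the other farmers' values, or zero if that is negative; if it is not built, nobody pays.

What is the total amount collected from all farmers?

Total value 77 ≥ cost 63, so it is built.
Farmer 1: others sum to 72; max(0, 63 - 72) = 0.
Farmer 2: others sum to 54; max(0, 63 - 54) = 9.
Farmer 3: others sum to 48; max(0, 63 - 48) = 15.
Farmer 4: others sum to 57; max(0, 63 - 57) = 6.
Total collected = 0 + 9 + 15 + 6 = 30.

30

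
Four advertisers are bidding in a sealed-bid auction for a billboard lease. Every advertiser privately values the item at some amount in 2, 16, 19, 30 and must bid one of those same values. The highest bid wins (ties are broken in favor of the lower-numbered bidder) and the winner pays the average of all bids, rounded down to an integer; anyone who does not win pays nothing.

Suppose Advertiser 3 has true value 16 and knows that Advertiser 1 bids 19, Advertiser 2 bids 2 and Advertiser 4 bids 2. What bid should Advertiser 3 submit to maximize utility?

Bid 2: loses, pays 0, utility 0.
Bid 16: loses, pays 0, utility 0.
Bid 19: loses, pays 0, utility 0.
Bid 30: wins, pays 13, utility 16 - 13 = 3.
The best choice is 30 with utility 3.

30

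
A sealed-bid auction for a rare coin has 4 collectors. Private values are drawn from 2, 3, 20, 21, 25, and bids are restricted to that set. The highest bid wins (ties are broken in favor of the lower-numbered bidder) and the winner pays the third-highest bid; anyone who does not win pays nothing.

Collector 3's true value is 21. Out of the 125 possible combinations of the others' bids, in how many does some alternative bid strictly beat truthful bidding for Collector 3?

27

Others bid (2, 2, 25): truth gives 0; bid 25 gives 19 > 0. Violating.
Others bid (2, 3, 25): truth gives 0; bid 25 gives 18 > 0. Violating.
Others bid (2, 20, 25): truth gives 0; bid 25 gives 1 > 0. Violating.
Others bid (2, 21, 2): truth gives 0; bid 25 gives 19 > 0. Violating.
Others bid (2, 2, 2): truth gives 19; no alternative beats it.
Others bid (2, 2, 3): truth gives 19; no alternative beats it.
(Checking all 125 profiles: 27 have a profitable deviation, 98 do not.)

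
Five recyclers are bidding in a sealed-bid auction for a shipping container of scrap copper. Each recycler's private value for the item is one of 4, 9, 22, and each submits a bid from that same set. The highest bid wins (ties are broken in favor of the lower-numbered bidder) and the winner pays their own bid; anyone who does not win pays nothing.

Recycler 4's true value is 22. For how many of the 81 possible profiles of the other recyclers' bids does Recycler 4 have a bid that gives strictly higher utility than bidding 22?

Others bid (4, 4, 4, 4): truth gives 0; bid 9 gives 13 > 0. Violating.
Others bid (4, 4, 4, 9): truth gives 0; bid 9 gives 13 > 0. Violating.
Others bid (4, 4, 4, 22): truth gives 0; no alternative beats it.
Others bid (4, 4, 9, 4): truth gives 0; no alternative beats it.
(Checking all 81 profiles: 2 have a profitable deviation, 79 do not.)

2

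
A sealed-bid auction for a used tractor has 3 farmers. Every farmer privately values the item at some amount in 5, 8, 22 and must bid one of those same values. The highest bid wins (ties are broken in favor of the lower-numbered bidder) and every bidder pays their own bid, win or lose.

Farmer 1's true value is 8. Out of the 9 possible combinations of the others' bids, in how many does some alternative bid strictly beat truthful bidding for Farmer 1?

6

Others bid (5, 5): truth gives 0; bid 5 gives 3 > 0. Violating.
Others bid (5, 22): truth gives -8; bid 5 gives -5 > -8. Violating.
Others bid (8, 22): truth gives -8; bid 5 gives -5 > -8. Violating.
Others bid (22, 5): truth gives -8; bid 5 gives -5 > -8. Violating.
Others bid (5, 8): truth gives 0; no alternative beats it.
Others bid (8, 5): truth gives 0; no alternative beats it.
(Checking all 9 profiles: 6 have a profitable deviation, 3 do not.)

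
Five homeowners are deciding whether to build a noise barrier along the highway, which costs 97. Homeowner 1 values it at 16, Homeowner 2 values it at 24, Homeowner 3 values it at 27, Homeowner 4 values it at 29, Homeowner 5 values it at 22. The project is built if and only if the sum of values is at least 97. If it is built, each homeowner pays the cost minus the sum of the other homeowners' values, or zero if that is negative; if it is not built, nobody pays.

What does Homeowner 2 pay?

3

Total value 118 ≥ cost 97, so the project is built.
The other homeowners' values sum to 94.
Cost minus that sum is 97 - 94 = 3.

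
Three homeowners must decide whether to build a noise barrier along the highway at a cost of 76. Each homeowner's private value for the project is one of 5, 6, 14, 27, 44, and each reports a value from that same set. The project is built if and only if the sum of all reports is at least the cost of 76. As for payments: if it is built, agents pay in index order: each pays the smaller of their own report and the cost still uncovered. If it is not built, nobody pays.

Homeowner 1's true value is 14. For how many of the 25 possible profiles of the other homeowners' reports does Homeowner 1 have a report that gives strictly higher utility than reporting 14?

3

Others report (27, 44): truth gives 0; report 5 gives 9 > 0. Violating.
Others report (44, 27): truth gives 0; report 5 gives 9 > 0. Violating.
Others report (44, 44): truth gives 0; report 5 gives 9 > 0. Violating.
Others report (5, 5): truth gives 0; no alternative beats it.
Others report (5, 6): truth gives 0; no alternative beats it.
(Checking all 25 profiles: 3 have a profitable deviation, 22 do not.)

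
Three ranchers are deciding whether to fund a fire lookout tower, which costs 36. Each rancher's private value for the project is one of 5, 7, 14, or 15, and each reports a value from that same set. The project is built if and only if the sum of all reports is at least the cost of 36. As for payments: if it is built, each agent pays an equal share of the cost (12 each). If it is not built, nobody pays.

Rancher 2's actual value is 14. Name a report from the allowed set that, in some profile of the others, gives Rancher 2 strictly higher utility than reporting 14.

15

Suppose Rancher 1 reports 7 and Rancher 3 reports 14.
Report 14: project not built, utility 0.
Report 15: project built, pays 12, utility 14 - 12 = 2.
So reporting 15 beats truth here (2 > 0).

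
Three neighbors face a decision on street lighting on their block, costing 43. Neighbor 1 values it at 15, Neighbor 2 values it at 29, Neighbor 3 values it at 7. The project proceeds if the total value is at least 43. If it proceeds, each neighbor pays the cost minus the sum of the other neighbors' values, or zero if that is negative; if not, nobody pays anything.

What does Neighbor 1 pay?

Total value 51 ≥ cost 43, so the project is built.
The other neighbors' values sum to 36.
Cost minus that sum is 43 - 36 = 7.

7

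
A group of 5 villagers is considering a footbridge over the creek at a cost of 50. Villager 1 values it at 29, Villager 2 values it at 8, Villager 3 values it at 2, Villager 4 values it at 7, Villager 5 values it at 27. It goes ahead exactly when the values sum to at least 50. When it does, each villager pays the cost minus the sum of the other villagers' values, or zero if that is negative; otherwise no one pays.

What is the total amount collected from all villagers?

Total value 73 ≥ cost 50, so it is built.
Villager 1: others sum to 44; max(0, 50 - 44) = 6.
Villager 2: others sum to 65; max(0, 50 - 65) = 0.
Villager 3: others sum to 71; max(0, 50 - 71) = 0.
Villager 4: others sum to 66; max(0, 50 - 66) = 0.
Villager 5: others sum to 46; max(0, 50 - 46) = 4.
Total collected = 6 + 0 + 0 + 0 + 4 = 10.

10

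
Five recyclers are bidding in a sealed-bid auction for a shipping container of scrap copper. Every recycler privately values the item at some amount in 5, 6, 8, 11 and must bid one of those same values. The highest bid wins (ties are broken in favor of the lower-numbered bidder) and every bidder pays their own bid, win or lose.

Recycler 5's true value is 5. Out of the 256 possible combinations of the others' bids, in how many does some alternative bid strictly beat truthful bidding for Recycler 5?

Others bid (5, 5, 5, 5): truth gives -5; bid 6 gives -1 > -5. Violating.
Others bid (5, 5, 5, 6): truth gives -5; bid 8 gives -3 > -5. Violating.
Others bid (5, 5, 6, 5): truth gives -5; bid 8 gives -3 > -5. Violating.
Others bid (5, 5, 6, 6): truth gives -5; bid 8 gives -3 > -5. Violating.
Others bid (5, 5, 5, 8): truth gives -5; no alternative beats it.
Others bid (5, 5, 5, 11): truth gives -5; no alternative beats it.
(Checking all 256 profiles: 16 have a profitable deviation, 240 do not.)

16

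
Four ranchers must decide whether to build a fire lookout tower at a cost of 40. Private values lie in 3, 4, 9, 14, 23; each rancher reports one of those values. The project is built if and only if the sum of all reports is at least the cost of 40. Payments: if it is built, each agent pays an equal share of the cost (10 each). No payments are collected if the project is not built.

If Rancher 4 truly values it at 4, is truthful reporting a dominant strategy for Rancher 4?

No

Consider the case where Rancher 1 reports 4, Rancher 2 reports 9 and Rancher 3 reports 23.
Truthful report 4: project built, pays 10, utility 4 - 10 = -6.
Report 3 instead: project not built, utility 0.
Since 0 > -6, reporting 3 is strictly better here, so truthful reporting is not dominant.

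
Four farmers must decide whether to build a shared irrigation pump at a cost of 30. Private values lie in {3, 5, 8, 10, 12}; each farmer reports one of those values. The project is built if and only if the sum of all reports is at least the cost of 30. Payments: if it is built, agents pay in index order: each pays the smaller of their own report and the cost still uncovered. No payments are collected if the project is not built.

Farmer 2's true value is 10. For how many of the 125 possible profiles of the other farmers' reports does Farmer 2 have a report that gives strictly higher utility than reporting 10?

Others report (3, 8, 12): truth gives 0; report 8 gives 2 > 0. Violating.
Others report (3, 10, 10): truth gives 0; report 8 gives 2 > 0. Violating.
Others report (3, 10, 12): truth gives 0; report 5 gives 5 > 0. Violating.
Others report (3, 12, 8): truth gives 0; report 8 gives 2 > 0. Violating.
Others report (3, 3, 3): truth gives 0; no alternative beats it.
Others report (3, 3, 5): truth gives 0; no alternative beats it.
(Checking all 125 profiles: 72 have a profitable deviation, 53 do not.)

72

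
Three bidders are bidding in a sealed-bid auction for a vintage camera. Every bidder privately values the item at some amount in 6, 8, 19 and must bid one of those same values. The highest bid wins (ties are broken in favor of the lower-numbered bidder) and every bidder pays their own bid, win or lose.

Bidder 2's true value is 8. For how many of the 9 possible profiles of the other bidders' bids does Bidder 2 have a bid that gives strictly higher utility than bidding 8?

Others bid (6, 19): truth gives -8; bid 6 gives -6 > -8. Violating.
Others bid (8, 6): truth gives -8; bid 6 gives -6 > -8. Violating.
Others bid (8, 8): truth gives -8; bid 6 gives -6 > -8. Violating.
Others bid (8, 19): truth gives -8; bid 6 gives -6 > -8. Violating.
Others bid (6, 6): truth gives 0; no alternative beats it.
Others bid (6, 8): truth gives 0; no alternative beats it.
(Checking all 9 profiles: 7 have a profitable deviation, 2 do not.)

7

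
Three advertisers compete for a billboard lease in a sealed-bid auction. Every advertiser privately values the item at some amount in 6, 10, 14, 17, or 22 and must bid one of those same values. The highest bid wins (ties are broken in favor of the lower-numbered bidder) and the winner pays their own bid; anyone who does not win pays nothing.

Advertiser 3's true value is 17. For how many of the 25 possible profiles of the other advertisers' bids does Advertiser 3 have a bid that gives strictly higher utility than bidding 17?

Others bid (6, 6): truth gives 0; bid 10 gives 7 > 0. Violating.
Others bid (6, 10): truth gives 0; bid 14 gives 3 > 0. Violating.
Others bid (10, 6): truth gives 0; bid 14 gives 3 > 0. Violating.
Others bid (10, 10): truth gives 0; bid 14 gives 3 > 0. Violating.
Others bid (6, 14): truth gives 0; no alternative beats it.
Others bid (6, 17): truth gives 0; no alternative beats it.
(Checking all 25 profiles: 4 have a profitable deviation, 21 do not.)

4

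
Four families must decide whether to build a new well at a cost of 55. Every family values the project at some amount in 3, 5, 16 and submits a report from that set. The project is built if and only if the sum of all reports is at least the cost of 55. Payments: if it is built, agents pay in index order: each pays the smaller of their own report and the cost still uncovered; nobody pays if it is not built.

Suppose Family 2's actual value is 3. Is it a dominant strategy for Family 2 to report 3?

Check each profile of the others' reports and compare truth against every alternative report.
Others report (3, 3, 3): truth gives 0, best alternative gives 0.
Others report (3, 3, 5): truth gives 0, best alternative gives 0.
Others report (3, 3, 16): truth gives 0, best alternative gives 0.
Others report (3, 5, 3): truth gives 0, best alternative gives 0.
Others report (3, 5, 5): truth gives 0, best alternative gives 0.
Others report (3, 5, 16): truth gives 0, best alternative gives 0.
(Remaining 21 profiles checked similarly; truth is weakly best in each.)
In every case the truthful report is at least as good as any alternative, so it is a dominant strategy.

Yes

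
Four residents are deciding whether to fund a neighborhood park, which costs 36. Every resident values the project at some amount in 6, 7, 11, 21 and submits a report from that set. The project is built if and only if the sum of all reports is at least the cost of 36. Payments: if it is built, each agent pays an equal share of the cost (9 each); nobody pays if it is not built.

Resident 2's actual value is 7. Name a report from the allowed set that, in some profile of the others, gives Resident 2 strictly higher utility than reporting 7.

6

Suppose Resident 1 reports 7, Resident 3 reports 11 and Resident 4 reports 11.
Report 7: project built, pays 9, utility 7 - 9 = -2.
Report 6: project not built, utility 0.
So reporting 6 beats truth here (0 > -2).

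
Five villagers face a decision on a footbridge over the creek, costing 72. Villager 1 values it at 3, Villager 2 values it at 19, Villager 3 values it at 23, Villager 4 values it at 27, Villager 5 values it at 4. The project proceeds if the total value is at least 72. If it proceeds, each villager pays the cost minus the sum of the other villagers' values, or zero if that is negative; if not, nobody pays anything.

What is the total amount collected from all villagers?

Total value 76 ≥ cost 72, so it is built.
Villager 1: others sum to 73; max(0, 72 - 73) = 0.
Villager 2: others sum to 57; max(0, 72 - 57) = 15.
Villager 3: others sum to 53; max(0, 72 - 53) = 19.
Villager 4: others sum to 49; max(0, 72 - 49) = 23.
Villager 5: others sum to 72; max(0, 72 - 72) = 0.
Total collected = 0 + 15 + 19 + 23 + 0 = 57.

57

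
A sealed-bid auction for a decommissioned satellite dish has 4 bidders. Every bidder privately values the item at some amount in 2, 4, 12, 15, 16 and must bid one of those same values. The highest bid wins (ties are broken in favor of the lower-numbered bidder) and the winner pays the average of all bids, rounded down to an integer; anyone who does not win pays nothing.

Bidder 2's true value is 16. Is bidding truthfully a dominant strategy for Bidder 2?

Consider the case where Bidder 1 bids 2, Bidder 3 bids 2 and Bidder 4 bids 2.
Truthful bid 16: wins, pays 5, utility 16 - 5 = 11.
Bid 4 instead: wins, pays 2, utility 16 - 2 = 14.
Since 14 > 11, bidding 4 is strictly better here, so truthful bidding is not dominant.

No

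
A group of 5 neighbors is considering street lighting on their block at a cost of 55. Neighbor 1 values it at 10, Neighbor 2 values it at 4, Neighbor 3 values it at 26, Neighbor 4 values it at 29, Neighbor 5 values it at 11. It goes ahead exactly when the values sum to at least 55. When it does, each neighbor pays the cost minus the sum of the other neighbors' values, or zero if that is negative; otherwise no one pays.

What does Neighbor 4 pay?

4

Total value 80 ≥ cost 55, so the project is built.
The other neighbors' values sum to 51.
Cost minus that sum is 55 - 51 = 4.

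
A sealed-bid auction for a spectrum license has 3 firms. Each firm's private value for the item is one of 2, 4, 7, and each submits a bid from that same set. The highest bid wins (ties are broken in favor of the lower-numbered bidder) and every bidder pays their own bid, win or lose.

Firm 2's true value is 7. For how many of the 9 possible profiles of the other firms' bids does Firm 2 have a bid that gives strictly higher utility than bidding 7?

Others bid (2, 2): truth gives 0; bid 4 gives 3 > 0. Violating.
Others bid (2, 4): truth gives 0; bid 4 gives 3 > 0. Violating.
Others bid (7, 2): truth gives -7; bid 2 gives -2 > -7. Violating.
Others bid (7, 4): truth gives -7; bid 2 gives -2 > -7. Violating.
Others bid (2, 7): truth gives 0; no alternative beats it.
Others bid (4, 2): truth gives 0; no alternative beats it.
(Checking all 9 profiles: 5 have a profitable deviation, 4 do not.)

5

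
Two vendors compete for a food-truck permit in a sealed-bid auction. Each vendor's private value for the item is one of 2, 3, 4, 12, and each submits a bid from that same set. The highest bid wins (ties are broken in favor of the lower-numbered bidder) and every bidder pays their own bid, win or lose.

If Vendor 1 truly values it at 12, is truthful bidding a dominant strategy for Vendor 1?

Consider the case where Vendor 2 bids 2.
Truthful bid 12: wins, pays 12, utility 12 - 12 = 0.
Bid 2 instead: wins, pays 2, utility 12 - 2 = 10.
Since 10 > 0, bidding 2 is strictly better here, so truthful bidding is not dominant.

No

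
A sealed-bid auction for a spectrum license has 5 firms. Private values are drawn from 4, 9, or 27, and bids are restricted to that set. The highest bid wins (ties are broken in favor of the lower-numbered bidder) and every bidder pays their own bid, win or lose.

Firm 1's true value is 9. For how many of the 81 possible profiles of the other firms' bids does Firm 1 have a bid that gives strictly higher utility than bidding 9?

66

Others bid (4, 4, 4, 4): truth gives 0; bid 4 gives 5 > 0. Violating.
Others bid (4, 4, 4, 27): truth gives -9; bid 4 gives -4 > -9. Violating.
Others bid (4, 4, 9, 27): truth gives -9; bid 4 gives -4 > -9. Violating.
Others bid (4, 4, 27, 4): truth gives -9; bid 4 gives -4 > -9. Violating.
Others bid (4, 4, 4, 9): truth gives 0; no alternative beats it.
Others bid (4, 4, 9, 4): truth gives 0; no alternative beats it.
(Checking all 81 profiles: 66 have a profitable deviation, 15 do not.)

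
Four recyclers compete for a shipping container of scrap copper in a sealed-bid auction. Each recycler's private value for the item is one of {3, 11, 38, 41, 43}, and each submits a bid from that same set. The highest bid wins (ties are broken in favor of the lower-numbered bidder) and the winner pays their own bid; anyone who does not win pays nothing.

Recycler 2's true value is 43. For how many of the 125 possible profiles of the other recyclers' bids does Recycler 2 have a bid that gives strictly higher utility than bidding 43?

48

Others bid (3, 3, 3): truth gives 0; bid 11 gives 32 > 0. Violating.
Others bid (3, 3, 11): truth gives 0; bid 11 gives 32 > 0. Violating.
Others bid (3, 3, 38): truth gives 0; bid 38 gives 5 > 0. Violating.
Others bid (3, 3, 41): truth gives 0; bid 41 gives 2 > 0. Violating.
Others bid (3, 3, 43): truth gives 0; no alternative beats it.
Others bid (3, 11, 43): truth gives 0; no alternative beats it.
(Checking all 125 profiles: 48 have a profitable deviation, 77 do not.)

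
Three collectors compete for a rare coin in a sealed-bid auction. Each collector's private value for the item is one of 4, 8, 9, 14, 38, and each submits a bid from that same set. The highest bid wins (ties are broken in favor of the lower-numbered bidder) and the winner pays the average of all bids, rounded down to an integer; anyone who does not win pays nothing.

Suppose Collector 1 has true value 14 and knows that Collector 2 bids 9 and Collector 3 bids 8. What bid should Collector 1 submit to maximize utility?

Bid 4: loses, pays 0, utility 0.
Bid 8: loses, pays 0, utility 0.
Bid 9: wins, pays 8, utility 14 - 8 = 6.
Bid 14: wins, pays 10, utility 14 - 10 = 4.
Bid 38: wins, pays 18, utility 14 - 18 = -4.
The best choice is 9 with utility 6.

9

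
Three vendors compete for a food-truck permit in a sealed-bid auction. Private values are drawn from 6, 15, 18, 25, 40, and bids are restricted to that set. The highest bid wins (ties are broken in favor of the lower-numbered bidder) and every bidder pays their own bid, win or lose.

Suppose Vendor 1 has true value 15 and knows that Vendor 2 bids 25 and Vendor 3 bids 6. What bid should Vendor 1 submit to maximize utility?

Bid 6: loses but pays 6, utility -6.
Bid 15: loses but pays 15, utility -15.
Bid 18: loses but pays 18, utility -18.
Bid 25: wins, pays 25, utility 15 - 25 = -10.
Bid 40: wins, pays 40, utility 15 - 40 = -25.
The best choice is 6 with utility -6.

6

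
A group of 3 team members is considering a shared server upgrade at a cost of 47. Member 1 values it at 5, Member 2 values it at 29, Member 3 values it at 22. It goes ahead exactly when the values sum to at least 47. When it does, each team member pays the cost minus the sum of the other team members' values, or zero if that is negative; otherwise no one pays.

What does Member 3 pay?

13

Total value 56 ≥ cost 47, so the project is built.
The other team members' values sum to 34.
Cost minus that sum is 47 - 34 = 13.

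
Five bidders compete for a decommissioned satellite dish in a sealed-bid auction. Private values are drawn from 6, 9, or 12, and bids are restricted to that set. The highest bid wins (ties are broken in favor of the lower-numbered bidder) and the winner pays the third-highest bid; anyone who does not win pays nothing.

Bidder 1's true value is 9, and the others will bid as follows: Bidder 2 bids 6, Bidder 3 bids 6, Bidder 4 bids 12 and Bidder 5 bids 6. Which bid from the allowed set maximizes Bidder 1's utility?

12

Bid 6: loses, pays 0, utility 0.
Bid 9: loses, pays 0, utility 0.
Bid 12: wins, pays 6, utility 9 - 6 = 3.
The best choice is 12 with utility 3.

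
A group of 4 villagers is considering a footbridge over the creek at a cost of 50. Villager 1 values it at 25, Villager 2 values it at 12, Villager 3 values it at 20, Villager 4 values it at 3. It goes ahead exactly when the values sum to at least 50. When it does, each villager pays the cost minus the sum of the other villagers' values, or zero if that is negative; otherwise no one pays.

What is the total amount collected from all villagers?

27

Total value 60 ≥ cost 50, so it is built.
Villager 1: others sum to 35; max(0, 50 - 35) = 15.
Villager 2: others sum to 48; max(0, 50 - 48) = 2.
Villager 3: others sum to 40; max(0, 50 - 40) = 10.
Villager 4: others sum to 57; max(0, 50 - 57) = 0.
Total collected = 15 + 2 + 10 + 0 = 27.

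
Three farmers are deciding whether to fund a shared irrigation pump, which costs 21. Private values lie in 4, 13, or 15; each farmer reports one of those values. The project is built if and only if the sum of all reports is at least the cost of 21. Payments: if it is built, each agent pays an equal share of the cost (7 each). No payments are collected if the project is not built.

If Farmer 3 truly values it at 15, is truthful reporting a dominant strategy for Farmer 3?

Check each profile of the others' reports and compare truth against every alternative report.
Others report (4, 4): truth gives 8, best alternative gives 8.
Others report (4, 13): truth gives 8, best alternative gives 8.
Others report (4, 15): truth gives 8, best alternative gives 8.
Others report (13, 4): truth gives 8, best alternative gives 8.
Others report (13, 13): truth gives 8, best alternative gives 8.
Others report (13, 15): truth gives 8, best alternative gives 8.
(Remaining 3 profiles checked similarly; truth is weakly best in each.)
In every case the truthful report is at least as good as any alternative, so it is a dominant strategy.

Yes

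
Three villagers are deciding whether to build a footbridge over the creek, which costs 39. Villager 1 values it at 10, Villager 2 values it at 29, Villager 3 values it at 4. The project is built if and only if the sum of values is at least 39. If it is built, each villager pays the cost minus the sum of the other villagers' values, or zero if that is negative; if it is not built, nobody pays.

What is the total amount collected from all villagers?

31

Total value 43 ≥ cost 39, so it is built.
Villager 1: others sum to 33; max(0, 39 - 33) = 6.
Villager 2: others sum to 14; max(0, 39 - 14) = 25.
Villager 3: others sum to 39; max(0, 39 - 39) = 0.
Total collected = 6 + 25 + 0 = 31.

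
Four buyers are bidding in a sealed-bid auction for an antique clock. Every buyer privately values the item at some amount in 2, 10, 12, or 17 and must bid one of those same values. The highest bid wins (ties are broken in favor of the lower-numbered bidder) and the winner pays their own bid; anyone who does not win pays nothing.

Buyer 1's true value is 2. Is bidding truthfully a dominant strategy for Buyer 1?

Check each profile of the others' bids and compare truth against every alternative bid.
Others bid (2, 2, 2): truth gives 0, best alternative gives -8.
Others bid (2, 2, 10): truth gives 0, best alternative gives -8.
Others bid (2, 10, 2): truth gives 0, best alternative gives -8.
Others bid (2, 10, 10): truth gives 0, best alternative gives -8.
Others bid (10, 2, 2): truth gives 0, best alternative gives -8.
Others bid (10, 2, 10): truth gives 0, best alternative gives -8.
(Remaining 58 profiles checked similarly; truth is weakly best in each.)
In every case the truthful bid is at least as good as any alternative, so it is a dominant strategy.

Yes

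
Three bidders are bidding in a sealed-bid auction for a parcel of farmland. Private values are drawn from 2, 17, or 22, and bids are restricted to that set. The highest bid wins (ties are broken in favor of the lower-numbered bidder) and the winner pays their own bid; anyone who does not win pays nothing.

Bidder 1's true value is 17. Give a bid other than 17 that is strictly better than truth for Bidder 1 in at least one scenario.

Suppose Bidder 2 bids 2 and Bidder 3 bids 2.
Bid 17: wins, pays 17, utility 17 - 17 = 0.
Bid 2: wins, pays 2, utility 17 - 2 = 15.
So bidding 2 beats truth here (15 > 0).

2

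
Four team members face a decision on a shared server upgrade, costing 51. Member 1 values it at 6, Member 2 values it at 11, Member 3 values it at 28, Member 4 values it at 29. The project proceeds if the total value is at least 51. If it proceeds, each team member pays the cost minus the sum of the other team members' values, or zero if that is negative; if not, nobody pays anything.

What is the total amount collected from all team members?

Total value 74 ≥ cost 51, so it is built.
Member 1: others sum to 68; max(0, 51 - 68) = 0.
Member 2: others sum to 63; max(0, 51 - 63) = 0.
Member 3: others sum to 46; max(0, 51 - 46) = 5.
Member 4: others sum to 45; max(0, 51 - 45) = 6.
Total collected = 0 + 0 + 5 + 6 = 11.

11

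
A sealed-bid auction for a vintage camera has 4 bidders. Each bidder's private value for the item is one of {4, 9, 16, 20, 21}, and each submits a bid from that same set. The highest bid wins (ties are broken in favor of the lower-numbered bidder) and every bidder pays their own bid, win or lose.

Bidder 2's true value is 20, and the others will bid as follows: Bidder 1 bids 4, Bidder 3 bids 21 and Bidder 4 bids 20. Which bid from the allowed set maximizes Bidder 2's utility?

21

Bid 4: loses but pays 4, utility -4.
Bid 9: loses but pays 9, utility -9.
Bid 16: loses but pays 16, utility -16.
Bid 20: loses but pays 20, utility -20.
Bid 21: wins, pays 21, utility 20 - 21 = -1.
The best choice is 21 with utility -1.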